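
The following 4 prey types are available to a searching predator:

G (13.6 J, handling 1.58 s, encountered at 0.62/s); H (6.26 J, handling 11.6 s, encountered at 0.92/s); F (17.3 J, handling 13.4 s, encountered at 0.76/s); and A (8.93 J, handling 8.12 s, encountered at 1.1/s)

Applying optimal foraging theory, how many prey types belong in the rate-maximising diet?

Rank by E/h (J/s): G 8.61, F 1.29, A 1.1, H 0.54. Include each in turn until the next type's E/h falls below the running intake rate.
Rate on top 1: 4.259. F: 1.29 < 4.259 → exclude; stop.
Optimal diet: G — 1 of 4 types.

1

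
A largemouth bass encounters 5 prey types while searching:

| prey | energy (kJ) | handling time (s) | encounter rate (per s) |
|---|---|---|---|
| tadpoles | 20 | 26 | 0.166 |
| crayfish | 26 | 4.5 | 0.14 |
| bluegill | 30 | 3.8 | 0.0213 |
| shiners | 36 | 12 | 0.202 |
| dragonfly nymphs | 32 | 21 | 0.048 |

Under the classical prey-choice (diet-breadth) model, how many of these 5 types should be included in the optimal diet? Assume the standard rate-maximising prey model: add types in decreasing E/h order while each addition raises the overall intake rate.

E/h in descending order: bluegill 7.89, crayfish 5.78, shiners 3, dragonfly nymphs 1.52, tadpoles 0.769 kJ/s. The optimal diet is the largest prefix of this list for which every included type satisfies E_i/h_i > R on the types above it.
Rate on top 1: 0.5912. crayfish: 5.78 > 0.5912 → include.
Rate on top 2: 2.501. shiners: 3 > 2.501 → include.
Rate on top 3: 2.794. dragonfly nymphs: 1.52 < 2.794 → exclude; stop.
Optimal diet: bluegill, crayfish, shiners — 3 of 5 types.

3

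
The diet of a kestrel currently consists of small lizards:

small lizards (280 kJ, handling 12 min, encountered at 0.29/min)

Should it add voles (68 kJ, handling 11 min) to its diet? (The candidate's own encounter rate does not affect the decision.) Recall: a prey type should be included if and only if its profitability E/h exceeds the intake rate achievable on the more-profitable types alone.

Intake rate on the current diet: R = (0.29×280) / (1 + 0.29×12) = 81.2/4.48 = 18.12 kJ/min.
voles: E/h = 68/11 = 6.182 kJ/min.
6.182 < 18.12, so adding voles would lower the average — exclude it.

No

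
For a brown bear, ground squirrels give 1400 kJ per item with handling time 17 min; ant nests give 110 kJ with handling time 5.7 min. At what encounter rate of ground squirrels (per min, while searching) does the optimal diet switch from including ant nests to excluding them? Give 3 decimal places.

0.018 per min

The zero-one rule: include ant nests iff E₂/h₂ > λE₁/(1+λh₁). Equality gives the switch point.
λE₁h₂ = E₂ + λE₂h₁ ⇒ λ = E₂/(E₁h₂ − E₂h₁) = 110/(7980 − 1870) = 0.018 per min.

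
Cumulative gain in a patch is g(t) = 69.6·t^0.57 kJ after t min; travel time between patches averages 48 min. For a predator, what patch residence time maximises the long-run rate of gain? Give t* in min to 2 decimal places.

Maximise g(t)/(T+t): set derivative to zero → g'(t)(T+t) = g(t).
g'(t) = 0.57·69.6·t^-0.43. Setting 0.57·69.6·t^-0.43 = 69.6·t^0.57/(48+t) gives 0.57(48+t) = t, so 0.43·t = 0.57×48.
t* = 0.57×48/0.43 = 63.63 min.

63.63 min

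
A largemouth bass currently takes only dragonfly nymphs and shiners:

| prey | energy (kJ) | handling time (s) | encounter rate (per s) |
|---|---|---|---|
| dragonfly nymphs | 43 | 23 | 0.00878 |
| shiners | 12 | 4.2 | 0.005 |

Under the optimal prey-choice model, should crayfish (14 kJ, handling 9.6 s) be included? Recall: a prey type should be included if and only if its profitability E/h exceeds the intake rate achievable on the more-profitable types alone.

Current rate: (0.00878×43 + 0.005×12)/(1 + 0.00878×23 + 0.005×4.2) = 0.3578 kJ/s.
crayfish: E/h = 14/9.6 = 1.458 kJ/s.
1.458 > 0.3578, so adding crayfish raises the average — include it.

Yes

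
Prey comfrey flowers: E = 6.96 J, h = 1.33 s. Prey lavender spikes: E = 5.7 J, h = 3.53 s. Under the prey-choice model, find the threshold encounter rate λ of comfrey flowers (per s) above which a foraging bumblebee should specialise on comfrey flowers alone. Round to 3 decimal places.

0.336 per s

At the threshold, the rate on comfrey flowers alone equals the profitability of lavender spikes: λ·6.96/(1 + λ·1.33) = 5.7/3.53 = 1.615.
Rearranging, λ(6.96 − 1.615×1.33) = 1.615, so λ = 1.615/4.812 = 0.3355 per s.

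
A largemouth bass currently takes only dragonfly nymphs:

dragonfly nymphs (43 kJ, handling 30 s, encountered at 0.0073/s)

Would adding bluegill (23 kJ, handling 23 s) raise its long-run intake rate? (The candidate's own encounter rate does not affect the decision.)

Yes

On dragonfly nymphs alone, R = ΣλE/(1+Σλh) = 0.3139/1.219 = 0.2575 kJ/s.
bluegill: E/h = 23/23 = 1 kJ/s.
Since 1 > R, including bluegill increases the long-run rate.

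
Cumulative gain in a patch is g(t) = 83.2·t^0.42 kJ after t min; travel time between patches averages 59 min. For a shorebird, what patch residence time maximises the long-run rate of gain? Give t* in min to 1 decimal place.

Optimal t* satisfies g'(t*) = g(t*)/(T + t*).
g'(t) = 0.42·83.2·t^-0.58. Setting 0.42·83.2·t^-0.58 = 83.2·t^0.42/(59+t) gives 0.42(59+t) = t, so 0.58·t = 0.42×59.
t* = 0.42×59/0.58 = 42.72 min.

42.7 min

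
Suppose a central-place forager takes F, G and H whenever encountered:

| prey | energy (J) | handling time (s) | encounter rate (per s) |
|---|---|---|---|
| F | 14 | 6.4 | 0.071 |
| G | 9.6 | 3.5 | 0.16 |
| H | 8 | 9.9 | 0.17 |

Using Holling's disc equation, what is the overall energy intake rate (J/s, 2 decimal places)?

1.05 J/s

R = Σλ_iE_i / (1 + Σλ_ih_i)
Numerator: 0.071×14 + 0.16×9.6 + 0.17×8 = 3.89
Denominator: 1 + 0.071×6.4 + 0.16×3.5 + 0.17×9.9 = 3.697
R = 3.89/3.697 = 1.052 J/s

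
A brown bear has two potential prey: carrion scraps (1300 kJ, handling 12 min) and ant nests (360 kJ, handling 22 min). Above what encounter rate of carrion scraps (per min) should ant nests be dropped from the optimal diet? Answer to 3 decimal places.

0.015 per min

Drop ant nests once their profitability E₂/h₂ falls below the rate achievable on carrion scraps alone: E₂/h₂ = λE₁/(1 + λh₁).
Solve for λ: λE₁h₂ = E₂(1 + λh₁) → λ(E₁h₂ − E₂h₁) = E₂ → λ = E₂/(E₁h₂ − E₂h₁).
λ = 360/(1300×22 − 360×12) = 360/2.428e+04 = 0.01483 per min.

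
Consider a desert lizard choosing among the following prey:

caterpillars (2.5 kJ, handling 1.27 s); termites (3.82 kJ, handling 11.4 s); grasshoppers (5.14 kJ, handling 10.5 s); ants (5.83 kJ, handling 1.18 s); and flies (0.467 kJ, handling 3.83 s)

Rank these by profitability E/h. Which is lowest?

flies

In descending order of E/h:
ants: 5.83/1.18 = 4.94 kJ/s
caterpillars: 2.5/1.27 = 1.97 kJ/s
grasshoppers: 5.14/10.5 = 0.49 kJ/s
termites: 3.82/11.4 = 0.335 kJ/s
flies: 0.467/3.83 = 0.122 kJ/s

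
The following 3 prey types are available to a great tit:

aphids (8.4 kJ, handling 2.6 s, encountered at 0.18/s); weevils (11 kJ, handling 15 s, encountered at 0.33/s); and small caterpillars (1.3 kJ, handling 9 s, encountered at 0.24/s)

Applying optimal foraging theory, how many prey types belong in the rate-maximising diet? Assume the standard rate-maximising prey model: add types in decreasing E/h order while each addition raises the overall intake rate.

Rank by E/h (kJ/s): aphids 3.23, weevils 0.733, small caterpillars 0.144. Include each in turn until the next type's E/h falls below the running intake rate.
Rate on top 1: 1.03. weevils: 0.733 < 1.03 → exclude; stop.
Optimal diet: aphids — 1 of 3 types.

1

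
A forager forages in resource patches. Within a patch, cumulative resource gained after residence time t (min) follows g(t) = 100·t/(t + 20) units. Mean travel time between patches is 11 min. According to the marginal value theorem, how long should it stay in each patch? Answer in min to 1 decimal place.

Maximise g(t)/(T+t): set derivative to zero → g'(t)(T+t) = g(t).
g'(t) = 100·20/(t + 20)². Setting 100·20/(t+20)² = 100t/[(t+20)(11+t)] gives 20(11+t) = t(t+20), so t² = 20×11 = 220.
t* = √220 = 14.83 min.

14.8 min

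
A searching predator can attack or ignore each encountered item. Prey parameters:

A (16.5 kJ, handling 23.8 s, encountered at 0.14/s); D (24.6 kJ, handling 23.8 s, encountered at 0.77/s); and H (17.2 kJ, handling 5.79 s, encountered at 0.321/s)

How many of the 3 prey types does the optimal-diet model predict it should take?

1

Rank by E/h (kJ/s): H 2.97, D 1.03, A 0.693. Include each in turn until the next type's E/h falls below the running intake rate.
Rate on top 1: 1.931. D: 1.03 < 1.931 → exclude; stop.
Optimal diet: H — 1 of 3 types.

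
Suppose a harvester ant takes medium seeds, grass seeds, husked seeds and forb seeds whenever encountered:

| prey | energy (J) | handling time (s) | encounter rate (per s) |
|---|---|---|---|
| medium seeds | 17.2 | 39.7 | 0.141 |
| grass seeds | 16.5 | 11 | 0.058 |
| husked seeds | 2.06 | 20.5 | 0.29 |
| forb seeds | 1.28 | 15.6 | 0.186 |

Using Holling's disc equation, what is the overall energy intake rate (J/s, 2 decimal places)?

0.26 J/s

Energy encountered per unit search time: 0.141×17.2 + 0.058×16.5 + 0.29×2.06 + 0.186×1.28 = 4.218 J/s.
Handling time per unit search time: 0.141×39.7 + 0.058×11 + 0.29×20.5 + 0.186×15.6 = 15.08.
Rate = 4.218/(1 + 15.08) = 0.2623 J/s.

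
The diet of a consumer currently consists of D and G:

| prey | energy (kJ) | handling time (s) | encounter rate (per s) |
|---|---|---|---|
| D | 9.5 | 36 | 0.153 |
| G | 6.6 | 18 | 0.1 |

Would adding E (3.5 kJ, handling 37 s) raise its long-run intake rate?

On D and G alone, R = ΣλE/(1+Σλh) = 2.114/8.308 = 0.2544 kJ/s.
E: E/h = 3.5/37 = 0.09459 kJ/s.
Since 0.09459 < R, time spent handling E is better spent searching.

No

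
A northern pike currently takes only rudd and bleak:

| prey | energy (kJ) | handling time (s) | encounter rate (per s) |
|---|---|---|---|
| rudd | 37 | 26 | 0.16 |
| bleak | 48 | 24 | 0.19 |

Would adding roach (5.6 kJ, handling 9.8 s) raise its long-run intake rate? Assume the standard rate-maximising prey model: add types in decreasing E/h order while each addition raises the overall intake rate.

On rudd and bleak alone, R = ΣλE/(1+Σλh) = 15.04/9.72 = 1.547 kJ/s.
roach: E/h = 5.6/9.8 = 0.5714 kJ/s.
0.5714 < 1.547, so adding roach would lower the average — exclude it.

No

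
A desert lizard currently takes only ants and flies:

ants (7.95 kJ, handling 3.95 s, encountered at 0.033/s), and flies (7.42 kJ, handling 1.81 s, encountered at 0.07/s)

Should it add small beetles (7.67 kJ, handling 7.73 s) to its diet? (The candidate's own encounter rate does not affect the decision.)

Current rate: (0.033×7.95 + 0.07×7.42)/(1 + 0.033×3.95 + 0.07×1.81) = 0.6219 kJ/s.
small beetles: E/h = 7.67/7.73 = 0.9922 kJ/s.
Since 0.9922 > R, including small beetles increases the long-run rate.

Yes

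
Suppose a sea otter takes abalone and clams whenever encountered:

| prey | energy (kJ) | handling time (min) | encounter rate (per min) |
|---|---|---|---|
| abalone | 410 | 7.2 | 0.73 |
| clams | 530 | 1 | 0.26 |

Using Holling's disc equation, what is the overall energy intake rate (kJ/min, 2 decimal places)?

R = (0.73×410 + 0.26×530) / (1 + 0.73×7.2 + 0.26×1) = 437.1/6.516 = 67.08 kJ/min.

67.08 kJ/min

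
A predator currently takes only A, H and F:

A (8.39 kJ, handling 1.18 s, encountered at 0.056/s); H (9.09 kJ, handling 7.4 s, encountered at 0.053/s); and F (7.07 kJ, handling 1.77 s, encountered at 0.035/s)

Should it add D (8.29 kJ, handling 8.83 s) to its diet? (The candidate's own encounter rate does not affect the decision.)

Yes

On A, H and F alone, R = ΣλE/(1+Σλh) = 1.199/1.52 = 0.7887 kJ/s.
D: E/h = 8.29/8.83 = 0.9388 kJ/s.
Since 0.9388 > R, including D increases the long-run rate.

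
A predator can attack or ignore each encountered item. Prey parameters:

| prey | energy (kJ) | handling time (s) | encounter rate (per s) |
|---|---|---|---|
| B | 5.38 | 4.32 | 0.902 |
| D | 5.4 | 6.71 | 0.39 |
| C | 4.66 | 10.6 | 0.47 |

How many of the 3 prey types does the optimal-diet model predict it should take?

Rank by E/h (kJ/s): B 1.25, D 0.805, C 0.44. Include each in turn until the next type's E/h falls below the running intake rate.
Rate on top 1: 0.991. D: 0.805 < 0.991 → exclude; stop.
Optimal diet: B — 1 of 3 types.

1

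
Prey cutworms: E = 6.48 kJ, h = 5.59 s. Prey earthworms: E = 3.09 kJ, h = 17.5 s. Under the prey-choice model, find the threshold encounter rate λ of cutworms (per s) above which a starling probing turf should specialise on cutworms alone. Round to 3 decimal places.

0.032 per s

Drop earthworms once their profitability E₂/h₂ falls below the rate achievable on cutworms alone: E₂/h₂ = λE₁/(1 + λh₁).
Solve for λ: λE₁h₂ = E₂(1 + λh₁) → λ(E₁h₂ − E₂h₁) = E₂ → λ = E₂/(E₁h₂ − E₂h₁).
λ = 3.09/(6.48×17.5 − 3.09×5.59) = 3.09/96.13 = 0.03215 per s.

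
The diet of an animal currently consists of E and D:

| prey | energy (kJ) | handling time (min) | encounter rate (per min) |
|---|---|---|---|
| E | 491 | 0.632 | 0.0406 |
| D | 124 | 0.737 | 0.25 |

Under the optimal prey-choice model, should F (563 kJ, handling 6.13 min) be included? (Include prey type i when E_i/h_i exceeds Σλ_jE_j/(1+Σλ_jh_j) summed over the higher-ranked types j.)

Yes

Current rate: (0.0406×491 + 0.25×124)/(1 + 0.0406×0.632 + 0.25×0.737) = 42.1 kJ/min.
Profitability of F: 563/6.13 = 91.84 kJ/min.
Since 91.84 > R, including F increases the long-run rate.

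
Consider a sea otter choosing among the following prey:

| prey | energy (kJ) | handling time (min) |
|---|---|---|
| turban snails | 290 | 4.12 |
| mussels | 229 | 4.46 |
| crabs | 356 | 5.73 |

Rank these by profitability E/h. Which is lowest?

mussels

In descending order of E/h:
turban snails: 290/4.12 = 70.4 kJ/min
crabs: 356/5.73 = 62.1 kJ/min
mussels: 229/4.46 = 51.3 kJ/min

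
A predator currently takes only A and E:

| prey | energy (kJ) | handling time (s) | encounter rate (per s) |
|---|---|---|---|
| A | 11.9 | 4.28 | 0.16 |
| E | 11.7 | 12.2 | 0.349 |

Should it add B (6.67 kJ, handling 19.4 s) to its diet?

Current rate: (0.16×11.9 + 0.349×11.7)/(1 + 0.16×4.28 + 0.349×12.2) = 1.008 kJ/s.
Profitability of B: 6.67/19.4 = 0.3438 kJ/s.
Since 0.3438 < R, time spent handling B is better spent searching.

No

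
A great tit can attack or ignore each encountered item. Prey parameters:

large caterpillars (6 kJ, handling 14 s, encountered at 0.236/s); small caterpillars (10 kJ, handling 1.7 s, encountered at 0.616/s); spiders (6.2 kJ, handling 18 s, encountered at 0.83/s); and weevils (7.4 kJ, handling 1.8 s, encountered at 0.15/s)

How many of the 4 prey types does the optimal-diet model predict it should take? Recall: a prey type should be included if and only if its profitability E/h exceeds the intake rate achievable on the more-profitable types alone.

2

Rank by E/h (kJ/s): small caterpillars 5.88, weevils 4.11, large caterpillars 0.429, spiders 0.344. Include each in turn until the next type's E/h falls below the running intake rate.
Rate on top 1: 3.009. weevils: 4.11 > 3.009 → include.
Rate on top 2: 3.137. large caterpillars: 0.429 < 3.137 → exclude; stop.
Optimal diet: small caterpillars, weevils — 2 of 4 types.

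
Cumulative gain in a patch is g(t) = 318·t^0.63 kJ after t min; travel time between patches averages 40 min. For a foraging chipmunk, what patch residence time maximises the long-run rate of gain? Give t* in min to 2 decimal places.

68.11 min

Maximise g(t)/(T+t): set derivative to zero → g'(t)(T+t) = g(t).
g'(t) = 0.63·318·t^-0.37. Setting 0.63·318·t^-0.37 = 318·t^0.63/(40+t) gives 0.63(40+t) = t, so 0.37·t = 0.63×40.
t* = 0.63×40/0.37 = 68.11 min.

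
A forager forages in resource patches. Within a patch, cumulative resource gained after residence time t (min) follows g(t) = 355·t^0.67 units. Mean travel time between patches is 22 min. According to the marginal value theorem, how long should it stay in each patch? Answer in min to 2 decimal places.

Maximise g(t)/(T+t): set derivative to zero → g'(t)(T+t) = g(t).
g'(t) = 0.67·355·t^-0.33. Setting 0.67·355·t^-0.33 = 355·t^0.67/(22+t) gives 0.67(22+t) = t, so 0.33·t = 0.67×22.
t* = 0.67×22/0.33 = 44.67 min.

44.67 min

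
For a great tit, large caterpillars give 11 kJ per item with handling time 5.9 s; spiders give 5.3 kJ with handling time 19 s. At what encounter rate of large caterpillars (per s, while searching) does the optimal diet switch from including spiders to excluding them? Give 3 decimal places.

0.030 per s

The zero-one rule: include spiders iff E₂/h₂ > λE₁/(1+λh₁). Equality gives the switch point.
λE₁h₂ = E₂ + λE₂h₁ ⇒ λ = E₂/(E₁h₂ − E₂h₁) = 5.3/(209 − 31.27) = 0.02982 per s.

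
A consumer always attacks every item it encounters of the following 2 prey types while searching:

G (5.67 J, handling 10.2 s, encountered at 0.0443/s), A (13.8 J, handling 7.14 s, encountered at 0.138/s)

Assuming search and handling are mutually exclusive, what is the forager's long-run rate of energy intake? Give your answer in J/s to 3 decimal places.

0.884 J/s

Energy encountered per unit search time: 0.0443×5.67 + 0.138×13.8 = 2.156 J/s.
Handling time per unit search time: 0.0443×10.2 + 0.138×7.14 = 1.437.
Rate = 2.156/(1 + 1.437) = 0.8845 J/s.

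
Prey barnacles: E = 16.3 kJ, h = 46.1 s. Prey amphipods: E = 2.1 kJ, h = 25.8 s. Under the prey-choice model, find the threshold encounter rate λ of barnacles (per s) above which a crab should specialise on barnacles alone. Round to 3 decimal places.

0.006 per s

The zero-one rule: include amphipods iff E₂/h₂ > λE₁/(1+λh₁). Equality gives the switch point.
λE₁h₂ = E₂ + λE₂h₁ ⇒ λ = E₂/(E₁h₂ − E₂h₁) = 2.1/(420.5 − 96.81) = 0.006487 per s.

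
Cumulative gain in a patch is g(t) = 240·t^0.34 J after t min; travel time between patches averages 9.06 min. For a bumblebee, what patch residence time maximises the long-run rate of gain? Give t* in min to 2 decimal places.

4.67 min

By the marginal value theorem, leave when the instantaneous gain rate g'(t) equals the habitat-wide average g(t)/(T + t).
g'(t) = 0.34·240·t^-0.66. Setting 0.34·240·t^-0.66 = 240·t^0.34/(9.06+t) gives 0.34(9.06+t) = t, so 0.66·t = 0.34×9.06.
t* = 0.34×9.06/0.66 = 4.667 min.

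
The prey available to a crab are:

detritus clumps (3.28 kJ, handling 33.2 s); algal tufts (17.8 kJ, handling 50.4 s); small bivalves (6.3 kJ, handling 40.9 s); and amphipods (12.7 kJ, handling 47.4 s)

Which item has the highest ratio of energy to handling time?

Profitability E/h (kJ/s): detritus clumps = 3.28/33.2 = 0.0988, algal tufts = 17.8/50.4 = 0.353, small bivalves = 6.3/40.9 = 0.154, amphipods = 12.7/47.4 = 0.268.
Ranked: algal tufts > amphipods > small bivalves > detritus clumps.

algal tufts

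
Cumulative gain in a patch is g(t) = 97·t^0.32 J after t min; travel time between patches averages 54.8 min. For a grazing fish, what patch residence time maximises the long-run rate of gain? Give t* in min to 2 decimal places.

25.79 min

Maximise g(t)/(T+t): set derivative to zero → g'(t)(T+t) = g(t).
g'(t) = 0.32·97·t^-0.68. Setting 0.32·97·t^-0.68 = 97·t^0.32/(54.8+t) gives 0.32(54.8+t) = t, so 0.68·t = 0.32×54.8.
t* = 0.32×54.8/0.68 = 25.79 min.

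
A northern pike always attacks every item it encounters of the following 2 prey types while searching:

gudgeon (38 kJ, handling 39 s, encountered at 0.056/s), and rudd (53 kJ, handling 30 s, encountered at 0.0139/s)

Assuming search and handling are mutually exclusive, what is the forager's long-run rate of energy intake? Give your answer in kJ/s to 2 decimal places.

0.80 kJ/s

R = (0.056×38 + 0.0139×53) / (1 + 0.056×39 + 0.0139×30) = 2.865/3.601 = 0.7955 kJ/s.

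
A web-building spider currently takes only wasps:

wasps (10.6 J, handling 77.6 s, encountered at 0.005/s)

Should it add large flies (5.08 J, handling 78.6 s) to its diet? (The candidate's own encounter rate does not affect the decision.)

Yes

Intake rate on the current diet: R = (0.005×10.6) / (1 + 0.005×77.6) = 0.053/1.388 = 0.03818 J/s.
Profitability of large flies: 5.08/78.6 = 0.06463 J/s.
0.06463 > 0.03818, so adding large flies raises the average — include it.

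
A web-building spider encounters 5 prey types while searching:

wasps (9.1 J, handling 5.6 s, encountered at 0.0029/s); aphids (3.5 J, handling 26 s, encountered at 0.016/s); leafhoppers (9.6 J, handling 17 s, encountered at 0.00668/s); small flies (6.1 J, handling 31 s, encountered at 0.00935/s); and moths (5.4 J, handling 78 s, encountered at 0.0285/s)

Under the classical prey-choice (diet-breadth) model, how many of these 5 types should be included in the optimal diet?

4

Rank by E/h (J/s): wasps 1.62, leafhoppers 0.565, small flies 0.197, aphids 0.135, moths 0.0692. Include each in turn until the next type's E/h falls below the running intake rate.
Rate on top 1: 0.02597. leafhoppers: 0.565 > 0.02597 → include.
Rate on top 2: 0.08012. small flies: 0.197 > 0.08012 → include.
Rate on top 3: 0.1039. aphids: 0.135 > 0.1039 → include.
Rate on top 4: 0.1109. moths: 0.0692 < 0.1109 → exclude; stop.
Optimal diet: wasps, leafhoppers, small flies, aphids — 4 of 5 types.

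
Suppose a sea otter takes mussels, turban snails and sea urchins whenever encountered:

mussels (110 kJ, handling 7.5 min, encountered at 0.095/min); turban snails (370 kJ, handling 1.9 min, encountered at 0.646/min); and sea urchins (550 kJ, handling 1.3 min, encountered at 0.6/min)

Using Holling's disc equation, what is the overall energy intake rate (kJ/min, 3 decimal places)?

Energy encountered per unit search time: 0.095×110 + 0.646×370 + 0.6×550 = 579.5 kJ/min.
Handling time per unit search time: 0.095×7.5 + 0.646×1.9 + 0.6×1.3 = 2.72.
Rate = 579.5/(1 + 2.72) = 155.8 kJ/min.

155.776 kJ/min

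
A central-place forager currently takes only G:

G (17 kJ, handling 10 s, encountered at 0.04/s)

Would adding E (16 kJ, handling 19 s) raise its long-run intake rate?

Yes

Intake rate on the current diet: R = (0.04×17) / (1 + 0.04×10) = 0.68/1.4 = 0.4857 kJ/s.
Profitability of E: 16/19 = 0.8421 kJ/s.
Since 0.8421 > R, including E increases the long-run rate.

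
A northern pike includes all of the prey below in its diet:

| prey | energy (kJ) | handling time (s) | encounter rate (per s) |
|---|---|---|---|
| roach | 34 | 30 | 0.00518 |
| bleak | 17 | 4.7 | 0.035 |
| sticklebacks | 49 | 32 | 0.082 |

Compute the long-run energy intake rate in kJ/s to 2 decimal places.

1.21 kJ/s

R = Σλ_iE_i / (1 + Σλ_ih_i)
Numerator: 0.00518×34 + 0.035×17 + 0.082×49 = 4.789
Denominator: 1 + 0.00518×30 + 0.035×4.7 + 0.082×32 = 3.944
R = 4.789/3.944 = 1.214 kJ/s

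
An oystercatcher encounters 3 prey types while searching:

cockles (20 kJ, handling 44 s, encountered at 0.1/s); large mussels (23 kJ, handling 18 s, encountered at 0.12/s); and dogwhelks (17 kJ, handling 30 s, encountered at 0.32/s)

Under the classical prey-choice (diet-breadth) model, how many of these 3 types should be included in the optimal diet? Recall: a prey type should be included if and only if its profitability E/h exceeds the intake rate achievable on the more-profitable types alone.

Profitabilities (E/h, kJ/s): large mussels 1.28, dogwhelks 0.567, cockles 0.455. Add prey in this order while the next type's profitability exceeds the intake rate on those already taken.
Rate on top 1: 0.8734. dogwhelks: 0.567 < 0.8734 → exclude; stop.
Optimal diet: large mussels — 1 of 3 types.

1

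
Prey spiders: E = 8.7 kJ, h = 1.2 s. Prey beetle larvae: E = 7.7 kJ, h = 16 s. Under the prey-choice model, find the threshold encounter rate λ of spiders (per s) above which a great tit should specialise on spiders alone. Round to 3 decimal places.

Drop beetle larvae once their profitability E₂/h₂ falls below the rate achievable on spiders alone: E₂/h₂ = λE₁/(1 + λh₁).
Solve for λ: λE₁h₂ = E₂(1 + λh₁) → λ(E₁h₂ − E₂h₁) = E₂ → λ = E₂/(E₁h₂ − E₂h₁).
λ = 7.7/(8.7×16 − 7.7×1.2) = 7.7/130 = 0.05925 per s.

0.059 per s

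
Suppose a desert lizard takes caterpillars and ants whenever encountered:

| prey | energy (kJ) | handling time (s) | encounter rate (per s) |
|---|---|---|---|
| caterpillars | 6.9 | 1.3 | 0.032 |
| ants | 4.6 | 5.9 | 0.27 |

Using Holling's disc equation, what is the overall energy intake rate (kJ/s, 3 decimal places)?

0.555 kJ/s

R = (0.032×6.9 + 0.27×4.6) / (1 + 0.032×1.3 + 0.27×5.9) = 1.463/2.635 = 0.5552 kJ/s.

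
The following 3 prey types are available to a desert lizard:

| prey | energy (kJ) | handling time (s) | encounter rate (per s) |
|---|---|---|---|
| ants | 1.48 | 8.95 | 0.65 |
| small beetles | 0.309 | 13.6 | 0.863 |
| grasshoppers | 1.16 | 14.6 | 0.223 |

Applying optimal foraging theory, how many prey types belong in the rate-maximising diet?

1

Profitabilities (E/h, kJ/s): ants 0.165, grasshoppers 0.0795, small beetles 0.0227. Add prey in this order while the next type's profitability exceeds the intake rate on those already taken.
Rate on top 1: 0.1411. grasshoppers: 0.0795 < 0.1411 → exclude; stop.
Optimal diet: ants — 1 of 3 types.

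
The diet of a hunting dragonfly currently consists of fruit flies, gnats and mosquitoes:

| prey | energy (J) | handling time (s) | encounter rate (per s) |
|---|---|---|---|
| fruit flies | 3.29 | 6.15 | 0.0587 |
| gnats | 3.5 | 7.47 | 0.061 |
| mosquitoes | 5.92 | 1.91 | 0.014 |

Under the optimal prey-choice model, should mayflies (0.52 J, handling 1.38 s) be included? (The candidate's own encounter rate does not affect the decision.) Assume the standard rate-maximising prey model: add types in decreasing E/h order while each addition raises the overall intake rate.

Yes

Intake rate on the current diet: R = (0.0587×3.29 + 0.061×3.5 + 0.014×5.92) / (1 + 0.0587×6.15 + 0.061×7.47 + 0.014×1.91) = 0.4895/1.843 = 0.2655 J/s.
Profitability of mayflies: 0.52/1.38 = 0.3768 J/s.
Since 0.3768 > R, including mayflies increases the long-run rate.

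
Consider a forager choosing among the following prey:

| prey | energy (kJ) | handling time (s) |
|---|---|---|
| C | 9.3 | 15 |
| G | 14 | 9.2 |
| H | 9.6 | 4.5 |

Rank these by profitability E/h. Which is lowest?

In descending order of E/h:
H: 9.6/4.5 = 2.13 kJ/s
G: 14/9.2 = 1.52 kJ/s
C: 9.3/15 = 0.62 kJ/s

C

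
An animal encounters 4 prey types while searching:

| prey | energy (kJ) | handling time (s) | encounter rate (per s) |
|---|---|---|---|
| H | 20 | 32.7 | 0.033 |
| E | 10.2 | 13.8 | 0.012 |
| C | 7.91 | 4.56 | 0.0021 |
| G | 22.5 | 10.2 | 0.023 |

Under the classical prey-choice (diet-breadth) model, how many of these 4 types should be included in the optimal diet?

4

Rank by E/h (kJ/s): G 2.21, C 1.73, E 0.739, H 0.612. Include each in turn until the next type's E/h falls below the running intake rate.
Rate on top 1: 0.4192. C: 1.73 > 0.4192 → include.
Rate on top 2: 0.4293. E: 0.739 > 0.4293 → include.
Rate on top 3: 0.4657. H: 0.612 > 0.4657 → include.
Optimal diet: G, C, E, H — 4 of 4 types.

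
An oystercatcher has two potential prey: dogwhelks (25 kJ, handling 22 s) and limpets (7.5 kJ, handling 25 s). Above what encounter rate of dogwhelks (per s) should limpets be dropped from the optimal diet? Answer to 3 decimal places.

0.016 per s

The zero-one rule: include limpets iff E₂/h₂ > λE₁/(1+λh₁). Equality gives the switch point.
λE₁h₂ = E₂ + λE₂h₁ ⇒ λ = E₂/(E₁h₂ − E₂h₁) = 7.5/(625 − 165) = 0.0163 per s.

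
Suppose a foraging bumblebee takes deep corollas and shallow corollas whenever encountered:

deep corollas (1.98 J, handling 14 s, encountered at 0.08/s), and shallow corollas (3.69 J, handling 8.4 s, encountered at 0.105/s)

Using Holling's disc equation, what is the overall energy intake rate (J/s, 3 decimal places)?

R = Σλ_iE_i / (1 + Σλ_ih_i)
Numerator: 0.08×1.98 + 0.105×3.69 = 0.5458
Denominator: 1 + 0.08×14 + 0.105×8.4 = 3.002
R = 0.5458/3.002 = 0.1818 J/s

0.182 J/s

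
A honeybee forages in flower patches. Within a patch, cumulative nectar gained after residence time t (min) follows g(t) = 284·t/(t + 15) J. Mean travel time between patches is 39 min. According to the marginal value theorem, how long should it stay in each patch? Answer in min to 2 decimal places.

Maximise g(t)/(T+t): set derivative to zero → g'(t)(T+t) = g(t).
g'(t) = 284·15/(t + 15)². Setting 284·15/(t+15)² = 284t/[(t+15)(39+t)] gives 15(39+t) = t(t+15), so t² = 15×39 = 585.
t* = √585 = 24.19 min.

24.19 min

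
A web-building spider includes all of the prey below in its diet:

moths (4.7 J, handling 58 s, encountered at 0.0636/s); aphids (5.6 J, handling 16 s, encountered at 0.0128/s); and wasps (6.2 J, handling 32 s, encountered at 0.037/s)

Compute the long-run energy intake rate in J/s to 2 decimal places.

0.10 J/s

R = Σλ_iE_i / (1 + Σλ_ih_i)
Numerator: 0.0636×4.7 + 0.0128×5.6 + 0.037×6.2 = 0.6
Denominator: 1 + 0.0636×58 + 0.0128×16 + 0.037×32 = 6.078
R = 0.6/6.078 = 0.09872 J/s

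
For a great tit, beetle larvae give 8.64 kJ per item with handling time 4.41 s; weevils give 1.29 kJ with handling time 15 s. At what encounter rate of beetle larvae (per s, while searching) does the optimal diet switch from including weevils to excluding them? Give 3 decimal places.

Drop weevils once their profitability E₂/h₂ falls below the rate achievable on beetle larvae alone: E₂/h₂ = λE₁/(1 + λh₁).
Solve for λ: λE₁h₂ = E₂(1 + λh₁) → λ(E₁h₂ − E₂h₁) = E₂ → λ = E₂/(E₁h₂ − E₂h₁).
λ = 1.29/(8.64×15 − 1.29×4.41) = 1.29/123.9 = 0.01041 per s.

0.010 per s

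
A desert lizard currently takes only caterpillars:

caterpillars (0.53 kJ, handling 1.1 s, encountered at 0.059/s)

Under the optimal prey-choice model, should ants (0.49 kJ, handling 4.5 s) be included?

Current rate: (0.059×0.53)/(1 + 0.059×1.1) = 0.02936 kJ/s.
ants: E/h = 0.49/4.5 = 0.1089 kJ/s.
0.1089 > 0.02936, so adding ants raises the average — include it.

Yes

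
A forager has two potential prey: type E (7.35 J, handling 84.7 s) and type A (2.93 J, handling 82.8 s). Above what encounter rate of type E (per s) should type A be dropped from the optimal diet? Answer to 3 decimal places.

Drop type A once their profitability E₂/h₂ falls below the rate achievable on type E alone: E₂/h₂ = λE₁/(1 + λh₁).
Solve for λ: λE₁h₂ = E₂(1 + λh₁) → λ(E₁h₂ − E₂h₁) = E₂ → λ = E₂/(E₁h₂ − E₂h₁).
λ = 2.93/(7.35×82.8 − 2.93×84.7) = 2.93/360.4 = 0.00813 per s.

0.008 per s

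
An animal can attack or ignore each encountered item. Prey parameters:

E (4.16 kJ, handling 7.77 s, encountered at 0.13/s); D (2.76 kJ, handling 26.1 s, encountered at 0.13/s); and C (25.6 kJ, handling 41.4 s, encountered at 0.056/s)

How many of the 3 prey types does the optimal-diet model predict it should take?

Profitabilities (E/h, kJ/s): C 0.618, E 0.535, D 0.106. Add prey in this order while the next type's profitability exceeds the intake rate on those already taken.
Rate on top 1: 0.432. E: 0.535 > 0.432 → include.
Rate on top 2: 0.4561. D: 0.106 < 0.4561 → exclude; stop.
Optimal diet: C, E — 2 of 3 types.

2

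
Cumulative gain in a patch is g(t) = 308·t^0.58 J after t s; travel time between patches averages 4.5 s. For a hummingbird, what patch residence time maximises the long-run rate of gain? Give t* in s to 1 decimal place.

Optimal t* satisfies g'(t*) = g(t*)/(T + t*).
g'(t) = 0.58·308·t^-0.42. Setting 0.58·308·t^-0.42 = 308·t^0.58/(4.5+t) gives 0.58(4.5+t) = t, so 0.42·t = 0.58×4.5.
t* = 0.58×4.5/0.42 = 6.214 s.

6.2 s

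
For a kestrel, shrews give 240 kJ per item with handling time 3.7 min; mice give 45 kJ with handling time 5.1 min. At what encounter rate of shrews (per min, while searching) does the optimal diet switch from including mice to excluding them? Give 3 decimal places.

The zero-one rule: include mice iff E₂/h₂ > λE₁/(1+λh₁). Equality gives the switch point.
λE₁h₂ = E₂ + λE₂h₁ ⇒ λ = E₂/(E₁h₂ − E₂h₁) = 45/(1224 − 166.5) = 0.04255 per min.

0.043 per min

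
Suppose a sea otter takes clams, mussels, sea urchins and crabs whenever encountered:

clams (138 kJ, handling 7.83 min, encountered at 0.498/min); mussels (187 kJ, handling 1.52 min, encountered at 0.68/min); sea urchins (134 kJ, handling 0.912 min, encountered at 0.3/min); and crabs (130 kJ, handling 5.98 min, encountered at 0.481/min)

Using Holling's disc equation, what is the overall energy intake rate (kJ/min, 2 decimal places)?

Energy encountered per unit search time: 0.498×138 + 0.68×187 + 0.3×134 + 0.481×130 = 298.6 kJ/min.
Handling time per unit search time: 0.498×7.83 + 0.68×1.52 + 0.3×0.912 + 0.481×5.98 = 8.083.
Rate = 298.6/(1 + 8.083) = 32.88 kJ/min.

32.88 kJ/min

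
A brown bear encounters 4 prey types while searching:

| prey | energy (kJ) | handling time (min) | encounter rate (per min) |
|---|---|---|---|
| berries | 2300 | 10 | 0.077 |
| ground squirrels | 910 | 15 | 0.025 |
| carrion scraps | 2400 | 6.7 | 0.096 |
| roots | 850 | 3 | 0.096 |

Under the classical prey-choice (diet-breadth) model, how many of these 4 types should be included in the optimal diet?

3

Profitabilities (E/h, kJ/min): carrion scraps 358, roots 283, berries 230, ground squirrels 60.7. Add prey in this order while the next type's profitability exceeds the intake rate on those already taken.
Rate on top 1: 140.2. roots: 283 > 140.2 → include.
Rate on top 2: 161.6. berries: 230 > 161.6 → include.
Rate on top 3: 181.1. ground squirrels: 60.7 < 181.1 → exclude; stop.
Optimal diet: carrion scraps, roots, berries — 3 of 4 types.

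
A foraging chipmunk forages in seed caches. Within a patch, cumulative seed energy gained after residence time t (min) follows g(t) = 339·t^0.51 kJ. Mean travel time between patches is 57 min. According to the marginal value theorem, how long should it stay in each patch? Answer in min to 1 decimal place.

Optimal t* satisfies g'(t*) = g(t*)/(T + t*).
g'(t) = 0.51·339·t^-0.49. Setting 0.51·339·t^-0.49 = 339·t^0.51/(57+t) gives 0.51(57+t) = t, so 0.49·t = 0.51×57.
t* = 0.51×57/0.49 = 59.33 min.

59.3 min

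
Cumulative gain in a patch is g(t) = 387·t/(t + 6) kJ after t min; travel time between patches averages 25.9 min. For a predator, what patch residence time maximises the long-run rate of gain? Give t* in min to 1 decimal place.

12.5 min

Maximise g(t)/(T+t): set derivative to zero → g'(t)(T+t) = g(t).
g'(t) = 387·6/(t + 6)². Setting 387·6/(t+6)² = 387t/[(t+6)(25.9+t)] gives 6(25.9+t) = t(t+6), so t² = 6×25.9 = 155.4.
t* = √155.4 = 12.47 min.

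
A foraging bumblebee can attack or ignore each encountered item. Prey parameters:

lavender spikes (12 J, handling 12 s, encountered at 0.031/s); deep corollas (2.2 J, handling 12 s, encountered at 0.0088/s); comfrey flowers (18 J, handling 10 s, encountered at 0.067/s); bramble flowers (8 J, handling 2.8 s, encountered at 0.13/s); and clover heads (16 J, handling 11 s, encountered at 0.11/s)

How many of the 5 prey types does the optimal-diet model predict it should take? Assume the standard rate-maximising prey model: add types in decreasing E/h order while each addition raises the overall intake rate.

3

Rank by E/h (J/s): bramble flowers 2.86, comfrey flowers 1.8, clover heads 1.45, lavender spikes 1, deep corollas 0.183. Include each in turn until the next type's E/h falls below the running intake rate.
Rate on top 1: 0.7625. comfrey flowers: 1.8 > 0.7625 → include.
Rate on top 2: 1.104. clover heads: 1.45 > 1.104 → include.
Rate on top 3: 1.235. lavender spikes: 1 < 1.235 → exclude; stop.
Optimal diet: bramble flowers, comfrey flowers, clover heads — 3 of 5 types.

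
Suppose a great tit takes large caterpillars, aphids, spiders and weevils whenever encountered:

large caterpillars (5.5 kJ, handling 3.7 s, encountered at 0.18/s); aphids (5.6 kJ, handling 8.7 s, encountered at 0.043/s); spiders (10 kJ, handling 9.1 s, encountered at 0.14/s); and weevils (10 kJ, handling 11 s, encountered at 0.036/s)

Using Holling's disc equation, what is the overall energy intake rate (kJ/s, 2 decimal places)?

0.81 kJ/s

R = Σλ_iE_i / (1 + Σλ_ih_i)
Numerator: 0.18×5.5 + 0.043×5.6 + 0.14×10 + 0.036×10 = 2.991
Denominator: 1 + 0.18×3.7 + 0.043×8.7 + 0.14×9.1 + 0.036×11 = 3.71
R = 2.991/3.71 = 0.8061 kJ/s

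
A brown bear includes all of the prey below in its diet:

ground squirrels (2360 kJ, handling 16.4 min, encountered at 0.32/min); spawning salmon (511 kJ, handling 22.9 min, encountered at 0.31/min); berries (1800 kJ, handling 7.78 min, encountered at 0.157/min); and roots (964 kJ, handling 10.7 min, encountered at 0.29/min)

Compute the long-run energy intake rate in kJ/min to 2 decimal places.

R = Σλ_iE_i / (1 + Σλ_ih_i)
Numerator: 0.32×2360 + 0.31×511 + 0.157×1800 + 0.29×964 = 1476
Denominator: 1 + 0.32×16.4 + 0.31×22.9 + 0.157×7.78 + 0.29×10.7 = 17.67
R = 1476/17.67 = 83.51 kJ/min

83.51 kJ/min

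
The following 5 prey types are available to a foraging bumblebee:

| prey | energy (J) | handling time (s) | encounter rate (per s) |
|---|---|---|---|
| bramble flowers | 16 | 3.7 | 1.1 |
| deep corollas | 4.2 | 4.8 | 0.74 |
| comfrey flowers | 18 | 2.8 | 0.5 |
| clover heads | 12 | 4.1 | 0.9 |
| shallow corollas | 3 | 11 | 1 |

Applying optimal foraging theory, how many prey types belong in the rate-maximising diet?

2

Rank by E/h (J/s): comfrey flowers 6.43, bramble flowers 4.32, clover heads 2.93, deep corollas 0.875, shallow corollas 0.273. Include each in turn until the next type's E/h falls below the running intake rate.
Rate on top 1: 3.75. bramble flowers: 4.32 > 3.75 → include.
Rate on top 2: 4.111. clover heads: 2.93 < 4.111 → exclude; stop.
Optimal diet: comfrey flowers, bramble flowers — 2 of 5 types.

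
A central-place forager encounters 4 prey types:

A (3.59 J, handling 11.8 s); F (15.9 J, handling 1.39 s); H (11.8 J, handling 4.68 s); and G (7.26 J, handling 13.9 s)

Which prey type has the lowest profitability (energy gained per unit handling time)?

Profitability E/h (J/s): A = 3.59/11.8 = 0.304, F = 15.9/1.39 = 11.4, H = 11.8/4.68 = 2.52, G = 7.26/13.9 = 0.522.
Ranked: F > H > G > A.

A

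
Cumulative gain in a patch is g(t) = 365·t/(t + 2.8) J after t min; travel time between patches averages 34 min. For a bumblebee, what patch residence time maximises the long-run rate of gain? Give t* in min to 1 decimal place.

9.8 min

Optimal t* satisfies g'(t*) = g(t*)/(T + t*).
g'(t) = 365·2.8/(t + 2.8)². Setting 365·2.8/(t+2.8)² = 365t/[(t+2.8)(34+t)] gives 2.8(34+t) = t(t+2.8), so t² = 2.8×34 = 95.2.
t* = √95.2 = 9.757 min.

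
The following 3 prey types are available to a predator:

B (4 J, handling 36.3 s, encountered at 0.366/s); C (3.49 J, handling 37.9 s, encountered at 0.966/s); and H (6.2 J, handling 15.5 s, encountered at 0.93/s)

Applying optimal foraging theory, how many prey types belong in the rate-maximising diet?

Rank by E/h (J/s): H 0.4, B 0.11, C 0.0921. Include each in turn until the next type's E/h falls below the running intake rate.
Rate on top 1: 0.3741. B: 0.11 < 0.3741 → exclude; stop.
Optimal diet: H — 1 of 3 types.

1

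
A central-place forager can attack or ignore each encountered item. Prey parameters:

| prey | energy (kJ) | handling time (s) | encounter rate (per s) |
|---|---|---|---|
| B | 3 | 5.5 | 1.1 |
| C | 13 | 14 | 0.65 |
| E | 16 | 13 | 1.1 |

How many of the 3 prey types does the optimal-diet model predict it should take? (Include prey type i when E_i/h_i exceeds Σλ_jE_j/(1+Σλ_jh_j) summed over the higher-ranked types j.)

1

Profitabilities (E/h, kJ/s): E 1.23, C 0.929, B 0.545. Add prey in this order while the next type's profitability exceeds the intake rate on those already taken.
Rate on top 1: 1.15. C: 0.929 < 1.15 → exclude; stop.
Optimal diet: E — 1 of 3 types.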